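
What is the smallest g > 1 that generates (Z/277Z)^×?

5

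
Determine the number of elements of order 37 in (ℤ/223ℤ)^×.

φ(223) = 223 − 1 = 222 = 2 · 3 · 37.
In a cyclic group of order 222, there are φ(d) elements of order d for each divisor d of 222, and zero for non-divisors.
37 | 222, and φ(37) = 37 − 1 = 36.

36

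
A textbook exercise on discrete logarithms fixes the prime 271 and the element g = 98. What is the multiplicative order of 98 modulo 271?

45

By Lagrange's theorem, ord_271(98) divides φ(271) = 271 − 1 = 270 = 2 · 3^3 · 5.
Divisors of 270: 1, 2, 3, 5, 6, 9, 10, 15, 18, 27, 30, 45, 54, 90, 135, 270.
Test each divisor d:
98^1 ≡ 98 (mod 271)
98^2 ≡ 119 (mod 271)
98^3 ≡ 9 (mod 271)
98^5 ≡ 258 (mod 271)
98^6 ≡ 81 (mod 271)
98^9 ≡ 187 (mod 271)
98^10 ≡ 169 (mod 271)
98^15 ≡ 242 (mod 271)
98^18 ≡ 10 (mod 271)
98^27 ≡ 244 (mod 271)
98^30 ≡ 28 (mod 271)
98^45 ≡ 1 (mod 271) ✓
The smallest such exponent is 45, so the order of 98 is 45.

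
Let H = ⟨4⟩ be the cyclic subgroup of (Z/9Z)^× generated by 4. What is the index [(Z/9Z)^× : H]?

2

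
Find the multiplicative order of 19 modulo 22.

10

Since 19 ∈ (Z/22Z)^×, its order divides φ(22) = φ(2)·φ(11) = 1·10 = 10 = 2 · 5.
Divisors of 10: 1, 2, 5, 10.
Compute 19^d (mod 22) for the divisors d until we hit 1:
19^1 ≡ 19 (mod 22)
19^2 ≡ 9 (mod 22)
19^5 ≡ 21 (mod 22)
19^10 ≡ 1 (mod 22) ✓
The smallest such exponent is 10, so the order of 19 is 10.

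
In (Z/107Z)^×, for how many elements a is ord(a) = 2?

φ(107) = 107 − 1 = 106 = 2 · 53.
Since (Z/107Z)^× is cyclic of order 106, the number of elements of order d is φ(d) when d | 106 and 0 otherwise.
2 | 106, and φ(2) = 2 − 1 = 1.

1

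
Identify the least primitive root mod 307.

5

φ(307) = 307 − 1 = 306 = 2 · 3^2 · 17.
Test candidates g = 2, 3, … against the prime factors q ∈ {2, 3, 17} of φ(307): g is a generator iff g^(306/q) ≢ 1 for every such q.
g = 2: 2^153 ≡ 306; 2^102 ≡ 1 — hits 1, so not a primitive root.
g = 3: 3^153 ≡ 306; 3^102 ≡ 1 — hits 1, so not a primitive root.
g = 4: 4^153 ≡ 1 — hits 1, so not a primitive root.
g = 5: 5^153 ≡ 306; 5^102 ≡ 289; 5^18 ≡ 81 — none is 1, so 5 is a primitive root.
Hence the least primitive root of 307 is 5.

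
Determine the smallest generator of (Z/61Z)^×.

2

φ(61) = 61 − 1 = 60 = 2^2 · 3 · 5.
g is a primitive root iff g^(60/q) ≢ 1 (mod 61) for each prime q ∈ {2, 3, 5}.
g = 2: 2^30 ≡ 60; 2^20 ≡ 47; 2^12 ≡ 9 — none is 1, so 2 is a primitive root.
Hence the least primitive root of 61 is 2.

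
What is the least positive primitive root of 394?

3

φ(394) = φ(2)·φ(197) = 1·196 = 196 = 2^2 · 7^2.
Test candidates g = 2, 3, … against the prime factors q ∈ {2, 7} of φ(394): g is a generator iff g^(196/q) ≢ 1 for every such q.
g = 2: gcd(2, 394) = 2 > 1, not a unit — skip.
g = 3: 3^98 ≡ 393; 3^28 ≡ 233 — none is 1, so 3 is a primitive root.
Hence the least primitive root of 394 is 3.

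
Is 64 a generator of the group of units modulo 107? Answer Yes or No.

No

φ(107) = 107 − 1 = 106 = 2 · 53.
It suffices to check that the order of 64 is not a proper divisor of 106: compute 64^(106/q) for q ∈ {2, 53}.
64^53 ≡ 1 (mod 107)  [q = 2: ≡ 1 ✗]
64^2 ≡ 30 (mod 107)  [q = 53: ≢ 1 ✓]
64^53 ≡ 1 shows ord(64) | 53, strictly less than φ(107); not a primitive root.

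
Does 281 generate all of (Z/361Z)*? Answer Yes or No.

φ(361) = φ(19^2) = 19·(19−1) = 342 = 2 · 3^2 · 19.
Test 281^(342/q) mod 361 for each prime factor q of 342:
281^171 ≡ 360 (mod 361)  [q = 2: ≢ 1 ✓]
281^114 ≡ 68 (mod 361)  [q = 3: ≢ 1 ✓]
281^18 ≡ 96 (mod 361)  [q = 19: ≢ 1 ✓]
Every test exponent gives a nontrivial residue, hence 281 generates the full group.

Yes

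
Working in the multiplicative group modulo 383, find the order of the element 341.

By Lagrange's theorem, ord_383(341) divides φ(383) = 383 − 1 = 382 = 2 · 191.
Divisors of 382: 1, 2, 191, 382.
Check 341^d mod 383 for each divisor in increasing order:
341^1 ≡ 341 (mod 383)
341^2 ≡ 232 (mod 383)
341^191 ≡ 382 (mod 383)
341^382 ≡ 1 (mod 383) ✓
So ord_383(341) = 382.

382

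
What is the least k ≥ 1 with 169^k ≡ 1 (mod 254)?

63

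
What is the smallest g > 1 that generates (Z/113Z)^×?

3

φ(113) = 113 − 1 = 112 = 2^4 · 7.
Test candidates g = 2, 3, … against the prime factors q ∈ {2, 7} of φ(113): g is a generator iff g^(112/q) ≢ 1 for every such q.
g = 2: 2^56 ≡ 1 — hits 1, so not a primitive root.
g = 3: 3^56 ≡ 112; 3^16 ≡ 49 — none is 1, so 3 is a primitive root.
The smallest primitive root modulo 113 is 3.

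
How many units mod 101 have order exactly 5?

4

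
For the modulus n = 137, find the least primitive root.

φ(137) = 137 − 1 = 136 = 2^3 · 17.
Test candidates g = 2, 3, … against the prime factors q ∈ {2, 17} of φ(137): g is a generator iff g^(136/q) ≢ 1 for every such q.
g = 2: 2^68 ≡ 1 — hits 1, so not a primitive root.
g = 3: 3^68 ≡ 136; 3^8 ≡ 122 — none is 1, so 3 is a primitive root.
The smallest primitive root modulo 137 is 3.

3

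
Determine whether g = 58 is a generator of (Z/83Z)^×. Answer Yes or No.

Yes

φ(83) = 83 − 1 = 82 = 2 · 41.
Test 58^(82/q) mod 83 for each prime factor q of 82:
58^41 ≡ 82 (mod 83)  [q = 2: ≢ 1 ✓]
58^2 ≡ 44 (mod 83)  [q = 41: ≢ 1 ✓]
All checks pass, so 58 has order 82 and is a primitive root modulo 83.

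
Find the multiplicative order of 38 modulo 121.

55

By Lagrange's theorem, ord_121(38) divides φ(121) = φ(11^2) = 11·(11−1) = 110 = 2 · 5 · 11.
Divisors of 110: 1, 2, 5, 10, 11, 22, 55, 110.
Evaluate successive powers at the divisors of 110:
38^1 ≡ 38 (mod 121)
38^2 ≡ 113 (mod 121)
38^5 ≡ 12 (mod 121)
38^10 ≡ 23 (mod 121)
38^11 ≡ 27 (mod 121)
38^22 ≡ 3 (mod 121)
38^55 ≡ 1 (mod 121) ✓
So ord_121(38) = 55.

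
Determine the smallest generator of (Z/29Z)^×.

2

φ(29) = 29 − 1 = 28 = 2^2 · 7.
g is a primitive root iff g^(28/q) ≢ 1 (mod 29) for each prime q ∈ {2, 7}.
g = 2: 2^14 ≡ 28; 2^4 ≡ 16 — none is 1, so 2 is a primitive root.
So 2 is the smallest generator of (Z/29Z)^×.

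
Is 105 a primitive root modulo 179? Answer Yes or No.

Yes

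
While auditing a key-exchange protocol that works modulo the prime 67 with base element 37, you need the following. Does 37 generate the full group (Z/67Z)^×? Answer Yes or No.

No

φ(67) = 67 − 1 = 66 = 2 · 3 · 11.
It suffices to check that the order of 37 is not a proper divisor of 66: compute 37^(66/q) for q ∈ {2, 3, 11}.
37^33 ≡ 1 (mod 67)  [q = 2: ≡ 1 ✗]
37^22 ≡ 37 (mod 67)  [q = 3: ≢ 1 ✓]
37^6 ≡ 1 (mod 67)  [q = 11: ≡ 1 ✗]
37^33 ≡ 1 shows ord(37) | 33, strictly less than φ(67); not a primitive root.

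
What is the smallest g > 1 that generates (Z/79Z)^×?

3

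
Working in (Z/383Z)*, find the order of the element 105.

ord(105) | φ(383) = 383 − 1 = 382 = 2 · 191.
Divisors of 382: 1, 2, 191, 382.
Evaluate successive powers at the divisors of 382:
105^1 ≡ 105 (mod 383)
105^2 ≡ 301 (mod 383)
105^191 ≡ 382 (mod 383)
105^382 ≡ 1 (mod 383) ✓
Hence ord(105) = 382.

382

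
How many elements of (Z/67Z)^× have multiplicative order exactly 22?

φ(67) = 67 − 1 = 66 = 2 · 3 · 11.
Since (Z/67Z)^× is cyclic of order 66, the number of elements of order d is φ(d) when d | 66 and 0 otherwise.
22 = 2 · 11 divides 66, and φ(22) = 10.

10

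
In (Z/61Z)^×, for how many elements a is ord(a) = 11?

0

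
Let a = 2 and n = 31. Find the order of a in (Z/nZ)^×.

The order of 2 must divide φ(31) = 31 − 1 = 30 = 2 · 3 · 5.
Divisors of 30: 1, 2, 3, 5, 6, 10, 15, 30.
Evaluate successive powers at the divisors of 30:
2^1 ≡ 2 (mod 31)
2^2 ≡ 4 (mod 31)
2^3 ≡ 8 (mod 31)
2^5 ≡ 1 (mod 31) ✓
Hence ord(2) = 5.

5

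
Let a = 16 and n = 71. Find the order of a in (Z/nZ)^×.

35

The order of 16 must divide φ(71) = 71 − 1 = 70 = 2 · 5 · 7.
Divisors of 70: 1, 2, 5, 7, 10, 14, 35, 70.
Check 16^d mod 71 for each divisor in increasing order:
16^1 ≡ 16 (mod 71)
16^2 ≡ 43 (mod 71)
16^5 ≡ 48 (mod 71)
16^7 ≡ 5 (mod 71)
16^10 ≡ 32 (mod 71)
16^14 ≡ 25 (mod 71)
16^35 ≡ 1 (mod 71) ✓
The smallest such exponent is 35, so the order of 16 is 35.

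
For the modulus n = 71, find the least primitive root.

7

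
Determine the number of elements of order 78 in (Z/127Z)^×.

φ(127) = 127 − 1 = 126 = 2 · 3^2 · 7.
In a cyclic group of order 126, there are φ(d) elements of order d for each divisor d of 126, and zero for non-divisors.
Since 78 ∤ 126, the count is 0.

0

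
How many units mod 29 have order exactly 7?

φ(29) = 29 − 1 = 28 = 2^2 · 7.
In a cyclic group of order 28, there are φ(d) elements of order d for each divisor d of 28, and zero for non-divisors.
7 | 28, and φ(7) = 7 − 1 = 6.

6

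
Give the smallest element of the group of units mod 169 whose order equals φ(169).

2

φ(169) = φ(13^2) = 13·(13−1) = 156 = 2^2 · 3 · 13.
g is a primitive root iff g^(156/q) ≢ 1 (mod 169) for each prime q ∈ {2, 3, 13}.
g = 2: 2^78 ≡ 168; 2^52 ≡ 146; 2^12 ≡ 40 — none is 1, so 2 is a primitive root.
Hence the least primitive root of 169 is 2.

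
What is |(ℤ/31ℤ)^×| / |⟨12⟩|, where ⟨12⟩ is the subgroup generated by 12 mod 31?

Since 12 ∈ (Z/31Z)^×, its order divides φ(31) = 31 − 1 = 30 = 2 · 3 · 5.
Divisors of 30: 1, 2, 3, 5, 6, 10, 15, 30.
Test each divisor d:
12^1 ≡ 12 (mod 31)
12^2 ≡ 20 (mod 31)
12^3 ≡ 23 (mod 31)
12^5 ≡ 26 (mod 31)
12^6 ≡ 2 (mod 31)
12^10 ≡ 25 (mod 31)
12^15 ≡ 30 (mod 31)
12^30 ≡ 1 (mod 31) ✓
The order of 12 is 30, so the subgroup it generates has 30 elements.
The index is φ(31) / ord(12) = 30 / 30 = 1.

1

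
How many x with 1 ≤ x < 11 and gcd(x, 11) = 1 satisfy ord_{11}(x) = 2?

1

φ(11) = 11 − 1 = 10 = 2 · 5.
Since (Z/11Z)^× is cyclic of order 10, the number of elements of order d is φ(d) when d | 10 and 0 otherwise.
2 | 10, and φ(2) = 2 − 1 = 1.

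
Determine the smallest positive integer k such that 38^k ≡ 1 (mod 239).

Since 38 ∈ (Z/239Z)^×, its order divides φ(239) = 239 − 1 = 238 = 2 · 7 · 17.
Divisors of 238: 1, 2, 7, 14, 17, 34, 119, 238.
Compute 38^d (mod 239) for the divisors d until we hit 1:
38^1 ≡ 38 (mod 239)
38^2 ≡ 10 (mod 239)
38^7 ≡ 238 (mod 239)
38^14 ≡ 1 (mod 239) ✓
Hence ord(38) = 14.

14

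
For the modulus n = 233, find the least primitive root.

3

φ(233) = 233 − 1 = 232 = 2^3 · 29.
Test candidates g = 2, 3, … against the prime factors q ∈ {2, 29} of φ(233): g is a generator iff g^(232/q) ≢ 1 for every such q.
g = 2: 2^116 ≡ 1 — hits 1, so not a primitive root.
g = 3: 3^116 ≡ 232; 3^8 ≡ 37 — none is 1, so 3 is a primitive root.
The smallest primitive root modulo 233 is 3.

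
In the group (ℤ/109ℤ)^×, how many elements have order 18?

6

φ(109) = 109 − 1 = 108 = 2^2 · 3^3.
In a cyclic group of order 108, there are φ(d) elements of order d for each divisor d of 108, and zero for non-divisors.
18 = 2 · 3^2 divides 108, and φ(18) = 6.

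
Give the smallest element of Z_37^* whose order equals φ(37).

φ(37) = 37 − 1 = 36 = 2^2 · 3^2.
g is a primitive root iff g^(36/q) ≢ 1 (mod 37) for each prime q ∈ {2, 3}.
g = 2: 2^18 ≡ 36; 2^12 ≡ 26 — none is 1, so 2 is a primitive root.
So 2 is the smallest generator of (Z/37Z)^×.

2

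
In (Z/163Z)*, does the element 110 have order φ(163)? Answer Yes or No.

No

φ(163) = 163 − 1 = 162 = 2 · 3^4.
110 is a primitive root mod 163 iff 110^(φ(163)/q) ≢ 1 for every prime q | φ(163), i.e. q ∈ {2, 3}.
110^81 ≡ 162 (mod 163)  [q = 2: ≢ 1 ✓]
110^54 ≡ 1 (mod 163)  [q = 3: ≡ 1 ✗]
Since 110^54 ≡ 1, the order of 110 divides 54 < 162, so 110 is not a primitive root.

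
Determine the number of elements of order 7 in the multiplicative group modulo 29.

6

φ(29) = 29 − 1 = 28 = 2^2 · 7.
(Z/29Z)^× is cyclic (|G| = 28); a cyclic group of order m has exactly φ(d) elements of each order d | m, and none otherwise.
7 | 28, and φ(7) = 7 − 1 = 6.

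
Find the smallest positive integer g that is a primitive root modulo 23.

φ(23) = 23 − 1 = 22 = 2 · 11.
g is a primitive root iff g^(22/q) ≢ 1 (mod 23) for each prime q ∈ {2, 11}.
g = 2: 2^11 ≡ 1 — hits 1, so not a primitive root.
g = 3: 3^11 ≡ 1 — hits 1, so not a primitive root.
g = 4: 4^11 ≡ 1 — hits 1, so not a primitive root.
g = 5: 5^11 ≡ 22; 5^2 ≡ 2 — none is 1, so 5 is a primitive root.
So 5 is the smallest generator of (Z/23Z)^×.

5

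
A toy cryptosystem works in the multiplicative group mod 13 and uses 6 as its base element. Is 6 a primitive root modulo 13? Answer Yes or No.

Yes

φ(13) = 13 − 1 = 12 = 2^2 · 3.
6 is a primitive root mod 13 iff 6^(φ(13)/q) ≢ 1 for every prime q | φ(13), i.e. q ∈ {2, 3}.
6^6 ≡ 12 (mod 13)  [q = 2: ≢ 1 ✓]
6^4 ≡ 9 (mod 13)  [q = 3: ≢ 1 ✓]
All checks pass, so 6 has order 12 and is a primitive root modulo 13.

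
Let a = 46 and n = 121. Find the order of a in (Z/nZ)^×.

110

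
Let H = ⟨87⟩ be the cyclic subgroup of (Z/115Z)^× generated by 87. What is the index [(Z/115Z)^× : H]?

The order of 87 must divide φ(115) = φ(5·23) = (5−1)·(23−1) = 4·22 = 88 = 2^3 · 11.
Divisors of 88: 1, 2, 4, 8, 11, 22, 44, 88.
Test each divisor d:
87^1 ≡ 87
87^2 ≡ 94
87^4 ≡ 96
87^8 ≡ 16
87^11 ≡ 93
87^22 ≡ 24
87^44 ≡ 1
Thus |⟨87⟩| = ord(87) = 44.
[(Z/115Z)^× : ⟨87⟩] = 88/44 = 2.

2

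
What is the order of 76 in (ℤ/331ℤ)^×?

The order of 76 must divide φ(331) = 331 − 1 = 330 = 2 · 3 · 5 · 11.
Divisors of 330: 1, 2, 3, 5, 6, 10, 11, 15, 22, 30, 33, 55, 66, 110, 165, 330.
Compute 76^d (mod 331) for the divisors d until we hit 1:
76^1 ≡ 76 (mod 331)
76^2 ≡ 149 (mod 331)
76^3 ≡ 70 (mod 331)
76^5 ≡ 169 (mod 331)
76^6 ≡ 266 (mod 331)
76^10 ≡ 95 (mod 331)
76^11 ≡ 269 (mod 331)
76^15 ≡ 167 (mod 331)
76^22 ≡ 203 (mod 331)
76^30 ≡ 85 (mod 331)
76^33 ≡ 323 (mod 331)
76^55 ≡ 31 (mod 331)
76^66 ≡ 64 (mod 331)
76^110 ≡ 299 (mod 331)
76^165 ≡ 1 (mod 331) ✓
The smallest such exponent is 165, so the order of 76 is 165.

165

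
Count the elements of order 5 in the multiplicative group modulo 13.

0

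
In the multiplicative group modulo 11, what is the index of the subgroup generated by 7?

1

Since 7 ∈ (Z/11Z)^×, its order divides φ(11) = 11 − 1 = 10 = 2 · 5.
Divisors of 10: 1, 2, 5, 10.
Evaluate successive powers at the divisors of 10:
7^1 ≡ 7 (mod 11)
7^2 ≡ 5 (mod 11)
7^5 ≡ 10 (mod 11)
7^10 ≡ 1 (mod 11) ✓
Thus |⟨7⟩| = ord(7) = 10.
Index = |(Z/11Z)^×| / |⟨7⟩| = 10 / 10 = 1.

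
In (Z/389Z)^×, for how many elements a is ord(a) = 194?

96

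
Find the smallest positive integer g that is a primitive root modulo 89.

3

φ(89) = 89 − 1 = 88 = 2^3 · 11.
Test candidates g = 2, 3, … against the prime factors q ∈ {2, 11} of φ(89): g is a generator iff g^(88/q) ≢ 1 for every such q.
g = 2: 2^44 ≡ 1 — hits 1, so not a primitive root.
g = 3: 3^44 ≡ 88; 3^8 ≡ 64 — none is 1, so 3 is a primitive root.
Hence the least primitive root of 89 is 3.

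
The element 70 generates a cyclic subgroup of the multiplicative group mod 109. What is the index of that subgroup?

1

The order of 70 must divide φ(109) = 109 − 1 = 108 = 2^2 · 3^3.
Divisors of 108: 1, 2, 3, 4, 6, 9, 12, 18, 27, 36, 54, 108.
Compute 70^d (mod 109) for the divisors d until we hit 1:
70^1 ≡ 70 (mod 109)
70^2 ≡ 104 (mod 109)
70^3 ≡ 86 (mod 109)
70^4 ≡ 25 (mod 109)
70^6 ≡ 93 (mod 109)
70^9 ≡ 41 (mod 109)
70^12 ≡ 38 (mod 109)
70^18 ≡ 46 (mod 109)
70^27 ≡ 33 (mod 109)
70^36 ≡ 45 (mod 109)
70^54 ≡ 108 (mod 109)
70^108 ≡ 1 (mod 109) ✓
Thus |⟨70⟩| = ord(70) = 108.
Index = |(Z/109Z)^×| / |⟨70⟩| = 108 / 108 = 1.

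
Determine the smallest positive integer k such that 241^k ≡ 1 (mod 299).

The order of 241 must divide φ(299) = φ(13·23) = (13−1)·(23−1) = 12·22 = 264 = 2^3 · 3 · 11.
Divisors of 264: 1, 2, 3, 4, 6, 8, 11, 12, 22, 24, 33, 44, 66, 88, 132, 264.
Check 241^d mod 299 for each divisor in increasing order:
241^1 ≡ 241 (mod 299)
241^2 ≡ 75 (mod 299)
241^3 ≡ 135 (mod 299)
241^4 ≡ 243 (mod 299)
241^6 ≡ 285 (mod 299)
241^8 ≡ 146 (mod 299)
241^11 ≡ 275 (mod 299)
241^12 ≡ 196 (mod 299)
241^22 ≡ 277 (mod 299)
241^24 ≡ 144 (mod 299)
241^33 ≡ 229 (mod 299)
241^44 ≡ 185 (mod 299)
241^66 ≡ 116 (mod 299)
241^88 ≡ 139 (mod 299)
241^132 ≡ 1 (mod 299) ✓
Therefore the multiplicative order of 241 modulo 299 is 132.

132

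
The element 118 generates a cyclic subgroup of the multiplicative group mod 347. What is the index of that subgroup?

Since 118 ∈ (Z/347Z)^×, its order divides φ(347) = 347 − 1 = 346 = 2 · 173.
Divisors of 346: 1, 2, 173, 346.
Evaluate successive powers at the divisors of 346:
118^1 ≡ 118
118^2 ≡ 44
118^173 ≡ 346
118^346 ≡ 1
Thus |⟨118⟩| = ord(118) = 346.
[(Z/347Z)^× : ⟨118⟩] = 346/346 = 1.

1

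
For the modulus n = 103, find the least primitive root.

φ(103) = 103 − 1 = 102 = 2 · 3 · 17.
Test candidates g = 2, 3, … against the prime factors q ∈ {2, 3, 17} of φ(103): g is a generator iff g^(102/q) ≢ 1 for every such q.
g = 2: 2^51 ≡ 1 — hits 1, so not a primitive root.
g = 3: 3^51 ≡ 102; 3^34 ≡ 1 — hits 1, so not a primitive root.
g = 4: 4^51 ≡ 1 — hits 1, so not a primitive root.
g = 5: 5^51 ≡ 102; 5^34 ≡ 56; 5^6 ≡ 72 — none is 1, so 5 is a primitive root.
So 5 is the smallest generator of (Z/103Z)^×.

5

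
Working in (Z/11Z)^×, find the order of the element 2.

ord(2) | φ(11) = 11 − 1 = 10 = 2 · 5.
Divisors of 10: 1, 2, 5, 10.
Check 2^d mod 11 for each divisor in increasing order:
2^1 ≡ 2 (mod 11)
2^2 ≡ 4 (mod 11)
2^5 ≡ 10 (mod 11)
2^10 ≡ 1 (mod 11) ✓
Therefore the multiplicative order of 2 modulo 11 is 10.

10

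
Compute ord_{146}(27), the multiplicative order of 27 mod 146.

4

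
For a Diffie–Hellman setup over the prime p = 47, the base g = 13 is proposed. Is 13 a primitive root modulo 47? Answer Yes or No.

Yes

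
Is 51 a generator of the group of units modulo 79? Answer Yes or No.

No

φ(79) = 79 − 1 = 78 = 2 · 3 · 13.
51 is a primitive root mod 79 iff 51^(φ(79)/q) ≢ 1 for every prime q | φ(79), i.e. q ∈ {2, 3, 13}.
51^39 ≡ 1 (mod 79)  [q = 2: ≡ 1 ✗]
51^26 ≡ 23 (mod 79)  [q = 3: ≢ 1 ✓]
51^6 ≡ 21 (mod 79)  [q = 13: ≢ 1 ✓]
The check at q = 2 fails, so 51 generates a proper subgroup.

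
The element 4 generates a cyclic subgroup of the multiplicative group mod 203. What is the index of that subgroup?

4

By Lagrange's theorem, ord_203(4) divides φ(203) = φ(7·29) = (7−1)·(29−1) = 6·28 = 168 = 2^3 · 3 · 7.
Divisors of 168: 1, 2, 3, 4, 6, 7, 8, 12, 14, 21, 24, 28, 42, 56, 84, 168.
Compute 4^d (mod 203) for the divisors d until we hit 1:
4^1 ≡ 4 (mod 203)
4^2 ≡ 16 (mod 203)
4^3 ≡ 64 (mod 203)
4^4 ≡ 53 (mod 203)
4^6 ≡ 36 (mod 203)
4^7 ≡ 144 (mod 203)
4^8 ≡ 170 (mod 203)
4^12 ≡ 78 (mod 203)
4^14 ≡ 30 (mod 203)
4^21 ≡ 57 (mod 203)
4^24 ≡ 197 (mod 203)
4^28 ≡ 88 (mod 203)
4^42 ≡ 1 (mod 203) ✓
So ord_203(4) = 42, hence |⟨4⟩| = 42.
Index = |(Z/203Z)^×| / |⟨4⟩| = 168 / 42 = 4.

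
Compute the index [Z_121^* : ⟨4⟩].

2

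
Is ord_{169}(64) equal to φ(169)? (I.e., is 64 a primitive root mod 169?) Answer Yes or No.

φ(169) = φ(13^2) = 13·(13−1) = 156 = 2^2 · 3 · 13.
64 is a primitive root mod 169 iff 64^(φ(169)/q) ≢ 1 for every prime q | φ(169), i.e. q ∈ {2, 3, 13}.
64^78 ≡ 1 (mod 169)  [q = 2: ≡ 1 ✗]
64^52 ≡ 1 (mod 169)  [q = 3: ≡ 1 ✗]
64^12 ≡ 66 (mod 169)  [q = 13: ≢ 1 ✓]
The check at q = 2 fails, so 64 generates a proper subgroup.

No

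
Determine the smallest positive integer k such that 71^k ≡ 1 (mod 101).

25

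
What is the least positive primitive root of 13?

φ(13) = 13 − 1 = 12 = 2^2 · 3.
Test candidates g = 2, 3, … against the prime factors q ∈ {2, 3} of φ(13): g is a generator iff g^(12/q) ≢ 1 for every such q.
g = 2: 2^6 ≡ 12; 2^4 ≡ 3 — none is 1, so 2 is a primitive root.
Hence the least primitive root of 13 is 2.

2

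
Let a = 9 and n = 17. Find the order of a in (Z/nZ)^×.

The order of 9 must divide φ(17) = 17 − 1 = 16 = 2^4.
Divisors of 16: 1, 2, 4, 8, 16.
Check 9^d mod 17 for each divisor in increasing order:
9^1 ≡ 9 (mod 17)
9^2 ≡ 13 (mod 17)
9^4 ≡ 16 (mod 17)
9^8 ≡ 1 (mod 17) ✓
Therefore the multiplicative order of 9 modulo 17 is 8.

8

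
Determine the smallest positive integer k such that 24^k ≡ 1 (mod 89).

88

The order of 24 must divide φ(89) = 89 − 1 = 88 = 2^3 · 11.
Divisors of 88: 1, 2, 4, 8, 11, 22, 44, 88.
Compute 24^d (mod 89) for the divisors d until we hit 1:
24^1 ≡ 24
24^2 ≡ 42
24^4 ≡ 73
24^8 ≡ 78
24^11 ≡ 37
24^22 ≡ 34
24^44 ≡ 88
24^88 ≡ 1
Hence ord(24) = 88.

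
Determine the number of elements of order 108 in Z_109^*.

36

φ(109) = 109 − 1 = 108 = 2^2 · 3^3.
(Z/109Z)^× is cyclic (|G| = 108); a cyclic group of order m has exactly φ(d) elements of each order d | m, and none otherwise.
108 = 2^2 · 3^3 divides 108, and φ(108) = 36.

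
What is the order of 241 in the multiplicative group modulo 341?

ord(241) | φ(341) = φ(11·31) = (11−1)·(31−1) = 10·30 = 300 = 2^2 · 3 · 5^2.
Divisors of 300: 1, 2, 3, 4, 5, 6, 10, 12, 15, 20, 25, 30, 50, 60, 75, 100, 150, 300.
Test each divisor d:
241^1 ≡ 241 (mod 341)
241^2 ≡ 111 (mod 341)
241^3 ≡ 153 (mod 341)
241^4 ≡ 45 (mod 341)
241^5 ≡ 274 (mod 341)
241^6 ≡ 221 (mod 341)
241^10 ≡ 56 (mod 341)
241^12 ≡ 78 (mod 341)
241^15 ≡ 340 (mod 341)
241^20 ≡ 67 (mod 341)
241^25 ≡ 285 (mod 341)
241^30 ≡ 1 (mod 341) ✓
Therefore the multiplicative order of 241 modulo 341 is 30.

30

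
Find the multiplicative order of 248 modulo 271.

9

Since 248 ∈ (Z/271Z)^×, its order divides φ(271) = 271 − 1 = 270 = 2 · 3^3 · 5.
Divisors of 270: 1, 2, 3, 5, 6, 9, 10, 15, 18, 27, 30, 45, 54, 90, 135, 270.
Check 248^d mod 271 for each divisor in increasing order:
248^1 ≡ 248
248^2 ≡ 258
248^3 ≡ 28
248^5 ≡ 178
248^6 ≡ 242
248^9 ≡ 1
The smallest such exponent is 9, so the order of 248 is 9.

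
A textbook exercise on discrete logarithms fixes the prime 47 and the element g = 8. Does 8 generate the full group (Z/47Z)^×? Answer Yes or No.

φ(47) = 47 − 1 = 46 = 2 · 23.
8 is a primitive root mod 47 iff 8^(φ(47)/q) ≢ 1 for every prime q | φ(47), i.e. q ∈ {2, 23}.
8^23 ≡ 1 (mod 47)  [q = 2: ≡ 1 ✗]
8^2 ≡ 17 (mod 47)  [q = 23: ≢ 1 ✓]
The check at q = 2 fails, so 8 generates a proper subgroup.

No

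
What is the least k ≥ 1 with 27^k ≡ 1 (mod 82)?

8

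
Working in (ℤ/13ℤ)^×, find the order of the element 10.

6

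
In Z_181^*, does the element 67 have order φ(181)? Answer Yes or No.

No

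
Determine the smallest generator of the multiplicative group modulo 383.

5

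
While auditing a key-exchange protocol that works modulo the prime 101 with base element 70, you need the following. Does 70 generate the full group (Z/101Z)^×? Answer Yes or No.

φ(101) = 101 − 1 = 100 = 2^2 · 5^2.
Test 70^(100/q) mod 101 for each prime factor q of 100:
70^50 ≡ 1 (mod 101)  [q = 2: ≡ 1 ✗]
70^20 ≡ 84 (mod 101)  [q = 5: ≢ 1 ✓]
Since 70^50 ≡ 1, the order of 70 divides 50 < 100, so 70 is not a primitive root.

No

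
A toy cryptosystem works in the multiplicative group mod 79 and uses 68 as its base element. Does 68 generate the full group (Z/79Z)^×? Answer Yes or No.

φ(79) = 79 − 1 = 78 = 2 · 3 · 13.
It suffices to check that the order of 68 is not a proper divisor of 78: compute 68^(78/q) for q ∈ {2, 3, 13}.
68^39 ≡ 78 (mod 79)  [q = 2: ≢ 1 ✓]
68^26 ≡ 55 (mod 79)  [q = 3: ≢ 1 ✓]
68^6 ≡ 65 (mod 79)  [q = 13: ≢ 1 ✓]
Every test exponent gives a nontrivial residue, hence 68 generates the full group.

Yes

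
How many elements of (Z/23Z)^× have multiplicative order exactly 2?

1

φ(23) = 23 − 1 = 22 = 2 · 11.
Since (Z/23Z)^× is cyclic of order 22, the number of elements of order d is φ(d) when d | 22 and 0 otherwise.
2 | 22, and φ(2) = 2 − 1 = 1.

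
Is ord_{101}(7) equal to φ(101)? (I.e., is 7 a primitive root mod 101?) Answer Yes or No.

Yes

φ(101) = 101 − 1 = 100 = 2^2 · 5^2.
Test 7^(100/q) mod 101 for each prime factor q of 100:
7^50 ≡ 100 (mod 101)  [q = 2: ≢ 1 ✓]
7^20 ≡ 84 (mod 101)  [q = 5: ≢ 1 ✓]
All checks pass, so 7 has order 100 and is a primitive root modulo 101.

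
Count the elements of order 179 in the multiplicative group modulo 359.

178

φ(359) = 359 − 1 = 358 = 2 · 179.
(Z/359Z)^× is cyclic (|G| = 358); a cyclic group of order m has exactly φ(d) elements of each order d | m, and none otherwise.
179 | 358, and φ(179) = 179 − 1 = 178.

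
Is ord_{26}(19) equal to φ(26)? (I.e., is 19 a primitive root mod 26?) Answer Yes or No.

φ(26) = φ(2)·φ(13) = 1·12 = 12 = 2^2 · 3.
An element g generates (Z/26Z)^× iff g^(12/q) ≢ 1 (mod 26) for each prime q ∈ {2, 3}.
19^6 ≡ 25 (mod 26)  [q = 2: ≢ 1 ✓]
19^4 ≡ 9 (mod 26)  [q = 3: ≢ 1 ✓]
All checks pass, so 19 has order 12 and is a primitive root modulo 26.

Yes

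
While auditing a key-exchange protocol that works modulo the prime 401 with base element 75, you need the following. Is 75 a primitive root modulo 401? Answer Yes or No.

Yes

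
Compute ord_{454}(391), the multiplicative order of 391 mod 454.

226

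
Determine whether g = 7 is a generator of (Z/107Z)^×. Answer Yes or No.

φ(107) = 107 − 1 = 106 = 2 · 53.
Test 7^(106/q) mod 107 for each prime factor q of 106:
7^53 ≡ 106 (mod 107)  [q = 2: ≢ 1 ✓]
7^2 ≡ 49 (mod 107)  [q = 53: ≢ 1 ✓]
Every test exponent gives a nontrivial residue, hence 7 generates the full group.

Yes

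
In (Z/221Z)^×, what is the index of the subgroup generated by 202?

Since 202 ∈ (Z/221Z)^×, its order divides φ(221) = φ(13·17) = (13−1)·(17−1) = 12·16 = 192 = 2^6 · 3.
Divisors of 192: 1, 2, 3, 4, 6, 8, 12, 16, 24, 32, 48, 64, 96, 192.
Test each divisor d:
202^1 ≡ 202 (mod 221)
202^2 ≡ 140 (mod 221)
202^3 ≡ 213 (mod 221)
202^4 ≡ 152 (mod 221)
202^6 ≡ 64 (mod 221)
202^8 ≡ 120 (mod 221)
202^12 ≡ 118 (mod 221)
202^16 ≡ 35 (mod 221)
202^24 ≡ 1 (mod 221) ✓
Thus |⟨202⟩| = ord(202) = 24.
[(Z/221Z)^× : ⟨202⟩] = 192/24 = 8.

8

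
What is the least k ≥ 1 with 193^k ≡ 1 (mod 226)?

112

ord(193) | φ(226) = φ(2)·φ(113) = 1·112 = 112 = 2^4 · 7.
Divisors of 112: 1, 2, 4, 7, 8, 14, 16, 28, 56, 112.
Evaluate successive powers at the divisors of 112:
193^1 ≡ 193
193^2 ≡ 185
193^4 ≡ 99
193^7 ≡ 155
193^8 ≡ 83
193^14 ≡ 69
193^16 ≡ 109
193^28 ≡ 15
193^56 ≡ 225
193^112 ≡ 1
Hence ord(193) = 112.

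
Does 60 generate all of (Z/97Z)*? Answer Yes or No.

φ(97) = 97 − 1 = 96 = 2^5 · 3.
Test 60^(96/q) mod 97 for each prime factor q of 96:
60^48 ≡ 96 (mod 97)  [q = 2: ≢ 1 ✓]
60^32 ≡ 35 (mod 97)  [q = 3: ≢ 1 ✓]
None equal 1, so ord_97(60) = 96: 60 is a primitive root.

Yes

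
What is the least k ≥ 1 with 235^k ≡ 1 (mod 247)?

3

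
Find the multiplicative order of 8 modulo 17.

8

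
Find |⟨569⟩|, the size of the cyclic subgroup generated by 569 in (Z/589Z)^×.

30

By Lagrange's theorem, ord_589(569) divides φ(589) = φ(19·31) = (19−1)·(31−1) = 18·30 = 540 = 2^2 · 3^3 · 5.
Divisors of 540: 1, 2, 3, 4, 5, 6, 9, 10, 12, 15, 18, 20, 27, 30, 36, 45, 54, 60, 90, 108, 135, 180, 270, 540.
Compute 569^d (mod 589) for the divisors d until we hit 1:
569^1 ≡ 569 (mod 589)
569^2 ≡ 400 (mod 589)
569^3 ≡ 246 (mod 589)
569^4 ≡ 381 (mod 589)
569^5 ≡ 37 (mod 589)
569^6 ≡ 438 (mod 589)
569^9 ≡ 550 (mod 589)
569^10 ≡ 191 (mod 589)
569^12 ≡ 419 (mod 589)
569^15 ≡ 588 (mod 589)
569^18 ≡ 343 (mod 589)
569^20 ≡ 552 (mod 589)
569^27 ≡ 170 (mod 589)
569^30 ≡ 1 (mod 589) ✓
The smallest such exponent is 30, so the order of 569 is 30.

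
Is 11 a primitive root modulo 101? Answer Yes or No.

Yes

φ(101) = 101 − 1 = 100 = 2^2 · 5^2.
Test 11^(100/q) mod 101 for each prime factor q of 100:
11^50 ≡ 100 (mod 101)  [q = 2: ≢ 1 ✓]
11^20 ≡ 87 (mod 101)  [q = 5: ≢ 1 ✓]
All checks pass, so 11 has order 100 and is a primitive root modulo 101.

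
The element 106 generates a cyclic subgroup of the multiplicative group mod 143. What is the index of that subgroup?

2

By Lagrange's theorem, ord_143(106) divides φ(143) = φ(11·13) = (11−1)·(13−1) = 10·12 = 120 = 2^3 · 3 · 5.
Divisors of 120: 1, 2, 3, 4, 5, 6, 8, 10, 12, 15, 20, 24, 30, 40, 60, 120.
Evaluate successive powers at the divisors of 120:
106^1 ≡ 106
106^2 ≡ 82
106^3 ≡ 112
106^4 ≡ 3
106^5 ≡ 32
106^6 ≡ 103
106^8 ≡ 9
106^10 ≡ 23
106^12 ≡ 27
106^15 ≡ 21
106^20 ≡ 100
106^24 ≡ 14
106^30 ≡ 12
106^40 ≡ 133
106^60 ≡ 1
So ord_143(106) = 60, hence |⟨106⟩| = 60.
Index = |(Z/143Z)^×| / |⟨106⟩| = 120 / 60 = 2.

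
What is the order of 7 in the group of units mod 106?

26

ord(7) | φ(106) = φ(2)·φ(53) = 1·52 = 52 = 2^2 · 13.
Divisors of 52: 1, 2, 4, 13, 26, 52.
Test each divisor d:
7^1 ≡ 7
7^2 ≡ 49
7^4 ≡ 69
7^13 ≡ 105
7^26 ≡ 1
The smallest such exponent is 26, so the order of 7 is 26.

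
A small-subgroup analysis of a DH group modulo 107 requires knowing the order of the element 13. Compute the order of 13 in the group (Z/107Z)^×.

ord(13) | φ(107) = 107 − 1 = 106 = 2 · 53.
Divisors of 106: 1, 2, 53, 106.
Evaluate successive powers at the divisors of 106:
13^1 ≡ 13 (mod 107)
13^2 ≡ 62 (mod 107)
13^53 ≡ 1 (mod 107) ✓
Hence ord(13) = 53.

53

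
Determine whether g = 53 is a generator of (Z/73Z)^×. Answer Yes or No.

Yes

φ(73) = 73 − 1 = 72 = 2^3 · 3^2.
Test 53^(72/q) mod 73 for each prime factor q of 72:
53^36 ≡ 72 (mod 73)  [q = 2: ≢ 1 ✓]
53^24 ≡ 64 (mod 73)  [q = 3: ≢ 1 ✓]
None equal 1, so ord_73(53) = 72: 53 is a primitive root.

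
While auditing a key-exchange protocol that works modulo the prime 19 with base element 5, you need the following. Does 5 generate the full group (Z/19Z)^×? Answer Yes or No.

φ(19) = 19 − 1 = 18 = 2 · 3^2.
An element g generates (Z/19Z)^× iff g^(18/q) ≢ 1 (mod 19) for each prime q ∈ {2, 3}.
5^9 ≡ 1 (mod 19)  [q = 2: ≡ 1 ✗]
5^6 ≡ 7 (mod 19)  [q = 3: ≢ 1 ✓]
Since 5^9 ≡ 1, the order of 5 divides 9 < 18, so 5 is not a primitive root.

No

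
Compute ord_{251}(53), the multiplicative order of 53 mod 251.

The order of 53 must divide φ(251) = 251 − 1 = 250 = 2 · 5^3.
Divisors of 250: 1, 2, 5, 10, 25, 50, 125, 250.
Test each divisor d:
53^1 ≡ 53 (mod 251)
53^2 ≡ 48 (mod 251)
53^5 ≡ 126 (mod 251)
53^10 ≡ 63 (mod 251)
53^25 ≡ 102 (mod 251)
53^50 ≡ 113 (mod 251)
53^125 ≡ 250 (mod 251)
53^250 ≡ 1 (mod 251) ✓
The smallest such exponent is 250, so the order of 53 is 250.

250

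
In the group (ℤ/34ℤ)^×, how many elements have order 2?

1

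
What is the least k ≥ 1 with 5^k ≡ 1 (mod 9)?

Since 5 ∈ (Z/9Z)^×, its order divides φ(9) = φ(3^2) = 3·(3−1) = 6 = 2 · 3.
Divisors of 6: 1, 2, 3, 6.
Evaluate successive powers at the divisors of 6:
5^1 ≡ 5
5^2 ≡ 7
5^3 ≡ 8
5^6 ≡ 1
So ord_9(5) = 6.

6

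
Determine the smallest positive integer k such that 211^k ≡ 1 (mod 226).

The order of 211 must divide φ(226) = φ(2)·φ(113) = 1·112 = 112 = 2^4 · 7.
Divisors of 112: 1, 2, 4, 7, 8, 14, 16, 28, 56, 112.
Test each divisor d:
211^1 ≡ 211 (mod 226)
211^2 ≡ 225 (mod 226)
211^4 ≡ 1 (mod 226) ✓
Hence ord(211) = 4.

4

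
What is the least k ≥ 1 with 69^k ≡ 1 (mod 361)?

6

ord(69) | φ(361) = φ(19^2) = 19·(19−1) = 342 = 2 · 3^2 · 19.
Divisors of 342: 1, 2, 3, 6, 9, 18, 19, 38, 57, 114, 171, 342.
Evaluate successive powers at the divisors of 342:
69^1 ≡ 69 (mod 361)
69^2 ≡ 68 (mod 361)
69^3 ≡ 360 (mod 361)
69^6 ≡ 1 (mod 361) ✓
Therefore the multiplicative order of 69 modulo 361 is 6.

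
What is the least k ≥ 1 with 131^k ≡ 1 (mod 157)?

The order of 131 must divide φ(157) = 157 − 1 = 156 = 2^2 · 3 · 13.
Divisors of 156: 1, 2, 3, 4, 6, 12, 13, 26, 39, 52, 78, 156.
Test each divisor d:
131^1 ≡ 131 (mod 157)
131^2 ≡ 48 (mod 157)
131^3 ≡ 8 (mod 157)
131^4 ≡ 106 (mod 157)
131^6 ≡ 64 (mod 157)
131^12 ≡ 14 (mod 157)
131^13 ≡ 107 (mod 157)
131^26 ≡ 145 (mod 157)
131^39 ≡ 129 (mod 157)
131^52 ≡ 144 (mod 157)
131^78 ≡ 156 (mod 157)
131^156 ≡ 1 (mod 157) ✓
Hence ord(131) = 156.

156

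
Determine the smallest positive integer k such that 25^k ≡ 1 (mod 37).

18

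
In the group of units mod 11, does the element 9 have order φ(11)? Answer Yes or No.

No

φ(11) = 11 − 1 = 10 = 2 · 5.
An element g generates (Z/11Z)^× iff g^(10/q) ≢ 1 (mod 11) for each prime q ∈ {2, 5}.
9^5 ≡ 1 (mod 11)  [q = 2: ≡ 1 ✗]
9^2 ≡ 4 (mod 11)  [q = 5: ≢ 1 ✓]
The check at q = 2 fails, so 9 generates a proper subgroup.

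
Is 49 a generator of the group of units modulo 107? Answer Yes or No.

φ(107) = 107 − 1 = 106 = 2 · 53.
It suffices to check that the order of 49 is not a proper divisor of 106: compute 49^(106/q) for q ∈ {2, 53}.
49^53 ≡ 1 (mod 107)  [q = 2: ≡ 1 ✗]
49^2 ≡ 47 (mod 107)  [q = 53: ≢ 1 ✓]
Since 49^53 ≡ 1, the order of 49 divides 53 < 106, so 49 is not a primitive root.

No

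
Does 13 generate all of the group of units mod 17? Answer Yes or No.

No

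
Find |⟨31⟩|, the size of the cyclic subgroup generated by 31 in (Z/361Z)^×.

114

The order of 31 must divide φ(361) = φ(19^2) = 19·(19−1) = 342 = 2 · 3^2 · 19.
Divisors of 342: 1, 2, 3, 6, 9, 18, 19, 38, 57, 114, 171, 342.
Compute 31^d (mod 361) for the divisors d until we hit 1:
31^1 ≡ 31
31^2 ≡ 239
31^3 ≡ 189
31^6 ≡ 343
31^9 ≡ 208
31^18 ≡ 305
31^19 ≡ 69
31^38 ≡ 68
31^57 ≡ 360
31^114 ≡ 1
So ord_361(31) = 114.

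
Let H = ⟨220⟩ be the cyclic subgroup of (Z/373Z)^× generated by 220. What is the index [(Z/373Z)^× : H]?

4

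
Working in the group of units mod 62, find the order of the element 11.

Since 11 ∈ (Z/62Z)^×, its order divides φ(62) = φ(2)·φ(31) = 1·30 = 30 = 2 · 3 · 5.
Divisors of 30: 1, 2, 3, 5, 6, 10, 15, 30.
Test each divisor d:
11^1 ≡ 11 (mod 62)
11^2 ≡ 59 (mod 62)
11^3 ≡ 29 (mod 62)
11^5 ≡ 37 (mod 62)
11^6 ≡ 35 (mod 62)
11^10 ≡ 5 (mod 62)
11^15 ≡ 61 (mod 62)
11^30 ≡ 1 (mod 62) ✓
Hence ord(11) = 30.

30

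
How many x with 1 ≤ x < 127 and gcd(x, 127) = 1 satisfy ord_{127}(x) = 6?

φ(127) = 127 − 1 = 126 = 2 · 3^2 · 7.
Since (Z/127Z)^× is cyclic of order 126, the number of elements of order d is φ(d) when d | 126 and 0 otherwise.
6 = 2 · 3 divides 126, and φ(6) = 2.

2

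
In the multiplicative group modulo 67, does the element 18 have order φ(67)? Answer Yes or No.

Yes

φ(67) = 67 − 1 = 66 = 2 · 3 · 11.
18 is a primitive root mod 67 iff 18^(φ(67)/q) ≢ 1 for every prime q | φ(67), i.e. q ∈ {2, 3, 11}.
18^33 ≡ 66 (mod 67)  [q = 2: ≢ 1 ✓]
18^22 ≡ 37 (mod 67)  [q = 3: ≢ 1 ✓]
18^6 ≡ 9 (mod 67)  [q = 11: ≢ 1 ✓]
All checks pass, so 18 has order 66 and is a primitive root modulo 67.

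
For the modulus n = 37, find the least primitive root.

φ(37) = 37 − 1 = 36 = 2^2 · 3^2.
Test candidates g = 2, 3, … against the prime factors q ∈ {2, 3} of φ(37): g is a generator iff g^(36/q) ≢ 1 for every such q.
g = 2: 2^18 ≡ 36; 2^12 ≡ 26 — none is 1, so 2 is a primitive root.
The smallest primitive root modulo 37 is 2.

2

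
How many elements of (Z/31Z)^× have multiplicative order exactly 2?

1

φ(31) = 31 − 1 = 30 = 2 · 3 · 5.
In a cyclic group of order 30, there are φ(d) elements of order d for each divisor d of 30, and zero for non-divisors.
2 | 30, and φ(2) = 2 − 1 = 1.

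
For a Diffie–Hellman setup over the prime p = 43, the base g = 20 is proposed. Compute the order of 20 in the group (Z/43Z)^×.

42

The order of 20 must divide φ(43) = 43 − 1 = 42 = 2 · 3 · 7.
Divisors of 42: 1, 2, 3, 6, 7, 14, 21, 42.
Evaluate successive powers at the divisors of 42:
20^1 ≡ 20
20^2 ≡ 13
20^3 ≡ 2
20^6 ≡ 4
20^7 ≡ 37
20^14 ≡ 36
20^21 ≡ 42
20^42 ≡ 1
So ord_43(20) = 42.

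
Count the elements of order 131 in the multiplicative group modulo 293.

0

φ(293) = 293 − 1 = 292 = 2^2 · 73.
In a cyclic group of order 292, there are φ(d) elements of order d for each divisor d of 292, and zero for non-divisors.
131 does not divide 292, so no element of (Z/293Z)^× has order 131.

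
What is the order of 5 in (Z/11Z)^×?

5

Since 5 ∈ (Z/11Z)^×, its order divides φ(11) = 11 − 1 = 10 = 2 · 5.
Divisors of 10: 1, 2, 5, 10.
Evaluate successive powers at the divisors of 10:
5^1 ≡ 5
5^2 ≡ 3
5^5 ≡ 1
Therefore the multiplicative order of 5 modulo 11 is 5.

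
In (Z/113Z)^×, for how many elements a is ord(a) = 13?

0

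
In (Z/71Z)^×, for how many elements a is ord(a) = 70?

24

φ(71) = 71 − 1 = 70 = 2 · 5 · 7.
In a cyclic group of order 70, there are φ(d) elements of order d for each divisor d of 70, and zero for non-divisors.
70 = 2 · 5 · 7 divides 70, and φ(70) = 24.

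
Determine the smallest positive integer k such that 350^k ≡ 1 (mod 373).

Since 350 ∈ (Z/373Z)^×, its order divides φ(373) = 373 − 1 = 372 = 2^2 · 3 · 31.
Divisors of 372: 1, 2, 3, 4, 6, 12, 31, 62, 93, 124, 186, 372.
Evaluate successive powers at the divisors of 372:
350^1 ≡ 350 (mod 373)
350^2 ≡ 156 (mod 373)
350^3 ≡ 142 (mod 373)
350^4 ≡ 91 (mod 373)
350^6 ≡ 22 (mod 373)
350^12 ≡ 111 (mod 373)
350^31 ≡ 269 (mod 373)
350^62 ≡ 372 (mod 373)
350^93 ≡ 104 (mod 373)
350^124 ≡ 1 (mod 373) ✓
Therefore the multiplicative order of 350 modulo 373 is 124.

124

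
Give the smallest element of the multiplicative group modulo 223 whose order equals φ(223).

3

φ(223) = 223 − 1 = 222 = 2 · 3 · 37.
Test candidates g = 2, 3, … against the prime factors q ∈ {2, 3, 37} of φ(223): g is a generator iff g^(222/q) ≢ 1 for every such q.
g = 2: 2^111 ≡ 1 — hits 1, so not a primitive root.
g = 3: 3^111 ≡ 222; 3^74 ≡ 183; 3^6 ≡ 60 — none is 1, so 3 is a primitive root.
So 3 is the smallest generator of (Z/223Z)^×.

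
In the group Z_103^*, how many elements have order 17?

φ(103) = 103 − 1 = 102 = 2 · 3 · 17.
In a cyclic group of order 102, there are φ(d) elements of order d for each divisor d of 102, and zero for non-divisors.
17 | 102, and φ(17) = 17 − 1 = 16.

16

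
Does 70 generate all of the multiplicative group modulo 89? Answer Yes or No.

Yes

φ(89) = 89 − 1 = 88 = 2^3 · 11.
Test 70^(88/q) mod 89 for each prime factor q of 88:
70^44 ≡ 88 (mod 89)  [q = 2: ≢ 1 ✓]
70^8 ≡ 2 (mod 89)  [q = 11: ≢ 1 ✓]
All checks pass, so 70 has order 88 and is a primitive root modulo 89.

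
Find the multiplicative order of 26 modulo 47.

46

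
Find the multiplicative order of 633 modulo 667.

77

ord(633) | φ(667) = φ(23·29) = (23−1)·(29−1) = 22·28 = 616 = 2^3 · 7 · 11.
Divisors of 616: 1, 2, 4, 7, 8, 11, 14, 22, 28, 44, 56, 77, 88, 154, 308, 616.
Compute 633^d (mod 667) for the divisors d until we hit 1:
633^1 ≡ 633 (mod 667)
633^2 ≡ 489 (mod 667)
633^4 ≡ 335 (mod 667)
633^7 ≡ 407 (mod 667)
633^8 ≡ 169 (mod 667)
633^11 ≡ 277 (mod 667)
633^14 ≡ 233 (mod 667)
633^22 ≡ 24 (mod 667)
633^28 ≡ 262 (mod 667)
633^44 ≡ 576 (mod 667)
633^56 ≡ 610 (mod 667)
633^77 ≡ 1 (mod 667) ✓
The smallest such exponent is 77, so the order of 633 is 77.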